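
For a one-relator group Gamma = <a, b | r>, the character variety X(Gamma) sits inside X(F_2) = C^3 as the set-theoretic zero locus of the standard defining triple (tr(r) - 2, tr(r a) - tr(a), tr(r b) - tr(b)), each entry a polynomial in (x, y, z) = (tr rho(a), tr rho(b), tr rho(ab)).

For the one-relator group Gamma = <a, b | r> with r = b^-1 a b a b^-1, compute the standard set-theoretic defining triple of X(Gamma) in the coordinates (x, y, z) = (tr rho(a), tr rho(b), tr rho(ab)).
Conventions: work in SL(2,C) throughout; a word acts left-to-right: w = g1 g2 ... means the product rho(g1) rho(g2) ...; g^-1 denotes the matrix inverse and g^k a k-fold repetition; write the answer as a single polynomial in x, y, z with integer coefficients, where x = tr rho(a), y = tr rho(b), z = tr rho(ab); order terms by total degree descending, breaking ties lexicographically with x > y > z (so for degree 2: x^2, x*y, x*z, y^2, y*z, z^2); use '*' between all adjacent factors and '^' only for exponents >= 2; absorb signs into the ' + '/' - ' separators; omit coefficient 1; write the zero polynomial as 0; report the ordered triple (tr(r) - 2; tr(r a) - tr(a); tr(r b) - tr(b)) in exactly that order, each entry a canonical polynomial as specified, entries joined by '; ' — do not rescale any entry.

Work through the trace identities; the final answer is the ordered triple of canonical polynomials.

x*y^2*z - y^3 - y*z^2 - x*z + 3*y - 2; x^2*y^2*z - x*y^3 - 2*x*y*z^2 + y^2*z + z^3 + 2*x*y - x - 3*z; x*y*z - y^2 - z^2 - y + 2

apply: tr(a b a) = tr(a) tr(b a) - tr(b) = x*z - y
tr(a b a b) = tr(a b) tr(a b) - tr(1)   [split at repeated a] = z^2 - 2
apply: tr(b^-1 a b a) = tr(a b a) tr(b) - tr(a b a b) = x*y*z - y^2 - z^2 + 2
use: tr(b^-1 a b a b^-1) = tr(b^-1 a b a) tr(b) - tr(b^-1 a b a b) = x*y^2*z - y^3 - y*z^2 - x*z + 3*y
tr(a^2 b a) = tr(a) tr(a b a) - tr(a b) = x^2*z - x*y - z
tr(b a b) = tr(b) tr(a b) - tr(a) = y*z - x
tr(a^2 b a b) = tr(a) tr(b a b a) - tr(b a b) = x*z^2 - y*z - x
use: tr(a b a b^-1 a) = tr(a^2 b a) tr(b) - tr(a^2 b a b) = x^2*y*z - x*y^2 - x*z^2 + x
tr(a b a b a b) = tr(b a b a) tr(b a) - tr(a b) = z^3 - 3*z
tr(a b a b^-1 a b) = tr(a b a b a) tr(b) - tr(a b a b a b) = x*y*z^2 - y^2*z - z^3 - x*y + 3*z
tr(b^-1 a b a b^-1 a) = tr(a b a b^-1 a) tr(b) - tr(a b a b^-1 a b) = x^2*y^2*z - x*y^3 - 2*x*y*z^2 + y^2*z + z^3 + 2*x*y - 3*z
assemble the triple (tr(r) - 2; tr(r a) - x; tr(r b) - y)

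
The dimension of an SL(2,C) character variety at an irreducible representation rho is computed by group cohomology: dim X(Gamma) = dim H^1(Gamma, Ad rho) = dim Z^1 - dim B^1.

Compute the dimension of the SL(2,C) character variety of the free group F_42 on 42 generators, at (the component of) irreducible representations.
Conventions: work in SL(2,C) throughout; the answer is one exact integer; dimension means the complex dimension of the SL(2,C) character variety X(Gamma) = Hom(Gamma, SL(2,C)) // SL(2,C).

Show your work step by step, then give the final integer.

Here Gamma is free of rank 42 — no relator constrains a cocycle.
Z^1(Gamma, Ad rho) = (sl_2)^42: a cocycle is a free choice of one sl_2 vector per generator, so dim Z^1 = 3*42 = 126.
dim B^1 = 3: the coboundary map is injective because an irreducible image has centralizer 0 in sl_2.
dim X = dim H^1 = dim Z^1 - dim B^1 = 126 - 3 = 123.

123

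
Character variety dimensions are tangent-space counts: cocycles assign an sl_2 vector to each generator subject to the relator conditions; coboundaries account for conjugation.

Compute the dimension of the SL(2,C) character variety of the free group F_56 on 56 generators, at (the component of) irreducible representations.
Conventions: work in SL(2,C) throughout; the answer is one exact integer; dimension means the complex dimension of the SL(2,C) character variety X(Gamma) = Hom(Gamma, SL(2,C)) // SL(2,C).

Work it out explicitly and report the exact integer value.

Here Gamma is free of rank 56 — no relator constrains a cocycle.
So Z^1 = (sl_2)^56 in full: dim Z^1 = 168.
At an irreducible rho the centralizer of the image in sl_2 is 0, so the coboundary map sl_2 -> Z^1 is injective: dim B^1 = 3.
Therefore dim X = 168 - 3 = 165.

165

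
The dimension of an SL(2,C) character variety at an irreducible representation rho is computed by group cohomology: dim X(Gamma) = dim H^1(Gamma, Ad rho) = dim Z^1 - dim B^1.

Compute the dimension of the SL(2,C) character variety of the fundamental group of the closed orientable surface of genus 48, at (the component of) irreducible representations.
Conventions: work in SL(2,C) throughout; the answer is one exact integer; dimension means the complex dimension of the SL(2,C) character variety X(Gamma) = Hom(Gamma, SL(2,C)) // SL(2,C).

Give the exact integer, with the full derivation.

282

Gamma = pi_1(Sigma_48) = < a_1, b_1, ..., a_48, b_48 | prod [a_i, b_i] > has 2g = 96 generators and 1 relator.
A cocycle assigns one sl_2 vector per generator subject to the relator condition d_2(z) = 0: dim of the unconstrained space is 3*2g = 288.
d_2 is surjective at irreducible rho (its cokernel H^2 is dual to H^0 = 0), so dim Z^1 = 288 - 3 = 285.
As always at irreducible rho, dim B^1 = 3.
dim X = dim H^1 = 285 - 3 = 282.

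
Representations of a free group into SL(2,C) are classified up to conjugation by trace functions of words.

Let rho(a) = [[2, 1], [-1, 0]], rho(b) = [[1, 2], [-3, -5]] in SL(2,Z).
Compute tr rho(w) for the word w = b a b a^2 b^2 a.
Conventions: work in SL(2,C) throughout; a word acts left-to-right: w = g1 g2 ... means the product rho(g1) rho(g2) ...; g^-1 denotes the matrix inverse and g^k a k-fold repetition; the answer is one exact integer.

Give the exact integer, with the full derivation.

39

rho(b) = [[1, 2], [-3, -5]]
... * rho(a) = [[2, 1], [-1, 0]]  ->  [[0, 1], [-1, -3]]
... * rho(b) = [[1, 2], [-3, -5]]  ->  [[-3, -5], [8, 13]]
... * rho(a) = [[2, 1], [-1, 0]]  ->  [[-1, -3], [3, 8]]
... * rho(a) = [[2, 1], [-1, 0]]  ->  [[1, -1], [-2, 3]]
... * rho(b) = [[1, 2], [-3, -5]]  ->  [[4, 7], [-11, -19]]
... * rho(b) = [[1, 2], [-3, -5]]  ->  [[-17, -27], [46, 73]]
... * rho(a) = [[2, 1], [-1, 0]]  ->  [[-7, -17], [19, 46]]
tr = -7 + 46 = 39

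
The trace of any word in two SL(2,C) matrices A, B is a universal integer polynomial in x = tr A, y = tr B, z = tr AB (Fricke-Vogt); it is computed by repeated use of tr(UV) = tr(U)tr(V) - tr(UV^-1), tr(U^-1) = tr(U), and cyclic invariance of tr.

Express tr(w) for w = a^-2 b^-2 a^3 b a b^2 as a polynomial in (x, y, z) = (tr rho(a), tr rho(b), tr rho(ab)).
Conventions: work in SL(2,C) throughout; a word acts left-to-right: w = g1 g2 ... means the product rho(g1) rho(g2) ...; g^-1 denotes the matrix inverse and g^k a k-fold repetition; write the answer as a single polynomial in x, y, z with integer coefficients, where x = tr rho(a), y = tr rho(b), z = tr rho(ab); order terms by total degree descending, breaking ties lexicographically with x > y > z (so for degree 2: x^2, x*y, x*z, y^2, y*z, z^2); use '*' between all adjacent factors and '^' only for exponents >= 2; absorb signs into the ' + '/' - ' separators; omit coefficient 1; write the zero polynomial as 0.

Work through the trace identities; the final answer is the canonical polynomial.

trace(a b a b) = trace(b a)*trace(b a) - trace(1)   [split at repeated b] = z^2 - 2
trace(a b a) = trace(a)*trace(b a) - trace(b) = x*z - y
trace(a b a b^2) = trace(b)*trace(a b a b) - trace(a b a) = y*z^2 - x*z - y
trace(b a b) = trace(b)*trace(a b) - trace(a) = y*z - x
trace(a^2 b a b) = trace(a)*trace(b a b a) - trace(b a b) = x*z^2 - y*z - x
trace(a^2 b a) = trace(a)*trace(a b a) - trace(a b) = x^2*z - x*y - z
trace(b a^2 b a b) = trace(b)*trace(a^2 b a b) - trace(a^2 b a) = x*y*z^2 - x^2*z - y^2*z + z
trace(b a b^3 a^2) = trace(b)*trace(b a^2 b a b) - trace(b a^2 b a) = x*y^2*z^2 - x^2*y*z - y^3*z - x*z^2 + 2*y*z + x
trace(b a b^3 a) = trace(b)*trace(b a b a b) - trace(b a b a) = y^2*z^2 - x*y*z - y^2 - z^2 + 2
trace(b a^3 b a b^2) = trace(a)*trace(b a b^3 a^2) - trace(b a b^3 a) = x^2*y^2*z^2 - x^3*y*z - x*y^3*z - x^2*z^2 - y^2*z^2 + 3*x*y*z + x^2 + y^2 + z^2 - 2
trace(a b a b a b) = trace(b a)*trace(b a b a) - trace(b^-1 a^-1)   [split at repeated b] = z^3 - 3*z
trace(b a b^2 a b a) = trace(b)*trace(a b a b a b) - trace(a b a b a) = y*z^3 - x*z^2 - 2*y*z + x
trace(a^2) = trace(a)*trace(a) - trace(1) = x^2 - 2
trace(a b^2 a) = trace(b)*trace(a^2 b) - trace(a^2) = x*y*z - x^2 - y^2 + 2
trace(b a b^2 a b) = trace(b)*trace(a b^2 a b) - trace(a b^2 a) = y^2*z^2 - 2*x*y*z + x^2 - 2
trace(b a b^2 a b a^2) = trace(a)*trace(b a b^2 a b a) - trace(b a b^2 a b) = x*y*z^3 - x^2*z^2 - y^2*z^2 + 2
trace(b a^3 b a b^2 a) = trace(a)*trace(b a b^2 a b a^2) - trace(b a b^2 a b a) = x^2*y*z^3 - x^3*z^2 - x*y^2*z^2 - y*z^3 + x*z^2 + 2*y*z + x
trace(a^-1 b a^3 b a b^2) = trace(b a^3 b a b^2)*trace(a) - trace(b a^3 b a b^2 a) = x^3*y^2*z^2 - x^4*y*z - x^2*y^3*z - x^2*y*z^3 + 3*x^2*y*z + y*z^3 + x^3 + x*y^2 - 2*y*z - 3*x
trace(a^3 b a b^2 a^-2 b) = trace(a^-1 b a^3 b a b^2)*trace(a) - trace(a^-1 b a^3 b a b^2 a) = x^4*y^2*z^2 - x^5*y*z - x^3*y^3*z - x^3*y*z^3 - x^2*y^2*z^2 + 4*x^3*y*z + x*y^3*z + x*y*z^3 + x^4 + x^2*y^2 + x^2*z^2 + y^2*z^2 - 5*x*y*z - 4*x^2 - y^2 - z^2 + 2
trace(a^3 b a b^2 a^-2 b^-1) = trace(a^3 b a b^2 a^-2)*trace(b) - trace(a^3 b a b^2 a^-2 b) = -x^4*y^2*z^2 + x^5*y*z + x^3*y^3*z + x^3*y*z^3 + x^2*y^2*z^2 - 4*x^3*y*z - x*y^3*z - x*y*z^3 - x^4 - x^2*y^2 - x^2*z^2 + 4*x*y*z + 4*x^2 + z^2 - 2
trace(a^-2 b^-2 a^3 b a b^2) = trace(a^3 b a b^2 a^-2 b^-1)*trace(b) - trace(a^3 b a b^2 a^-2) = -x^4*y^3*z^2 + x^5*y^2*z + x^3*y^4*z + x^3*y^2*z^3 + x^2*y^3*z^2 - 4*x^3*y^2*z - x*y^4*z - x*y^2*z^3 - x^4*y - x^2*y^3 - x^2*y*z^2 + 4*x*y^2*z + 4*x^2*y + x*z - y

-x^4*y^3*z^2 + x^5*y^2*z + x^3*y^4*z + x^3*y^2*z^3 + x^2*y^3*z^2 - 4*x^3*y^2*z - x*y^4*z - x*y^2*z^3 - x^4*y - x^2*y^3 - x^2*y*z^2 + 4*x*y^2*z + 4*x^2*y + x*z - y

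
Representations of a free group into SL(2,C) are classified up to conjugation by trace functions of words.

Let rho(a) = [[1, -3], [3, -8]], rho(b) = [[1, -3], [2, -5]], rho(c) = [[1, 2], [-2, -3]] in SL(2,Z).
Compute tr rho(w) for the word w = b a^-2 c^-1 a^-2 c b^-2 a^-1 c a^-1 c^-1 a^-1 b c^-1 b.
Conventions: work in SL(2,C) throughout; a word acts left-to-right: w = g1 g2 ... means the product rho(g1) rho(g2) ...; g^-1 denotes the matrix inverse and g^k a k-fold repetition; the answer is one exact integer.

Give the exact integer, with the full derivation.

rho(b) = [[1, -3], [2, -5]]
... * rho(a^-1) = [[-8, 3], [-3, 1]]  ->  [[1, 0], [-1, 1]]
... * rho(a^-1) = [[-8, 3], [-3, 1]]  ->  [[-8, 3], [5, -2]]
... * rho(c^-1) = [[-3, -2], [2, 1]]  ->  [[30, 19], [-19, -12]]
... * rho(a^-1) = [[-8, 3], [-3, 1]]  ->  [[-297, 109], [188, -69]]
... * rho(a^-1) = [[-8, 3], [-3, 1]]  ->  [[2049, -782], [-1297, 495]]
... * rho(c) = [[1, 2], [-2, -3]]  ->  [[3613, 6444], [-2287, -4079]]
... * rho(b^-1) = [[-5, 3], [-2, 1]]  ->  [[-30953, 17283], [19593, -10940]]
... * rho(b^-1) = [[-5, 3], [-2, 1]]  ->  [[120199, -75576], [-76085, 47839]]
... * rho(a^-1) = [[-8, 3], [-3, 1]]  ->  [[-734864, 285021], [465163, -180416]]
... * rho(c) = [[1, 2], [-2, -3]]  ->  [[-1304906, -2324791], [825995, 1471574]]
... * rho(a^-1) = [[-8, 3], [-3, 1]]  ->  [[17413621, -6239509], [-11022682, 3949559]]
... * rho(c^-1) = [[-3, -2], [2, 1]]  ->  [[-64719881, -41066751], [40967164, 25994923]]
... * rho(a^-1) = [[-8, 3], [-3, 1]]  ->  [[640959301, -235226394], [-405722081, 148896415]]
... * rho(b) = [[1, -3], [2, -5]]  ->  [[170506513, -746745933], [-107929251, 472684168]]
... * rho(c^-1) = [[-3, -2], [2, 1]]  ->  [[-2005011405, -1087758959], [1269156089, 688542670]]
... * rho(b) = [[1, -3], [2, -5]]  ->  [[-4180529323, 11453829010], [2646241429, -7250181617]]
tr = -4180529323 + -7250181617 = -11430710940

-11430710940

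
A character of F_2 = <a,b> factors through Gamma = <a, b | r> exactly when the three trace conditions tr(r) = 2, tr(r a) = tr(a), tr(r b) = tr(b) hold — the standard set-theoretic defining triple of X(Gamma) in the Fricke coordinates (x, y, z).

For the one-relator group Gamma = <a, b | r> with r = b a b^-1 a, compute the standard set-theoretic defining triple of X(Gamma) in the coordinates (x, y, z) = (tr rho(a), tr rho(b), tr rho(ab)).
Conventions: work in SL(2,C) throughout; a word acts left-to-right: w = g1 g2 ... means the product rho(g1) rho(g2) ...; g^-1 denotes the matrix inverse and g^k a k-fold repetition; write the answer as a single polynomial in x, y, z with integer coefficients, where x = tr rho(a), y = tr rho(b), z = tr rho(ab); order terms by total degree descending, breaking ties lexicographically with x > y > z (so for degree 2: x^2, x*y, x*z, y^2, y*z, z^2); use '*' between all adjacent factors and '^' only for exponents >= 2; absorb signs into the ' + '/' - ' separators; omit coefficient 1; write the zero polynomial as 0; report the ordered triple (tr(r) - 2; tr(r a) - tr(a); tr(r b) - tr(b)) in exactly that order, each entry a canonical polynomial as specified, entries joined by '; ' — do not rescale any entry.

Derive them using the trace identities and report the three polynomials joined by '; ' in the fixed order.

x*y*z - y^2 - z^2; x^2*y*z - x*y^2 - x*z^2; x*y^2*z - x^2*y - y^3 - y*z^2 + x*z + 2*y

trace(a b a) = trace(a)*trace(b a) - trace(b)   [square of a] = x*z - y
trace(a b a b) = trace(b a)*trace(b a) - trace(1)   [split at a repeated b] = z^2 - 2
trace(b a b^-1 a) = trace(a b a)*trace(b) - trace(a b a b)   [inverse elimination on b] = x*y*z - y^2 - z^2 + 2
trace(a^2 b a) = trace(a)*trace(b a^2) - trace(b a)  (reduce the a square) = x^2*z - x*y - z
trace(b a b) = trace(b)*trace(a b) - trace(a)  (reduce the b square) = y*z - x
trace(a^2 b a b) = trace(a)*trace(b a b a) - trace(b a b)  (reduce the a square) = x*z^2 - y*z - x
trace(b a b^-1 a^2) = trace(a^2 b a)*trace(b) - trace(a^2 b a b)  (eliminate b^-1) = x^2*y*z - x*y^2 - x*z^2 + x
trace(a^2) = trace(a)*trace(a) - trace(1)   [square of a] = x^2 - 2
trace(a b^2 a) = trace(b)*trace(a^2 b) - trace(a^2)   [square of b] = x*y*z - x^2 - y^2 + 2
trace(a b^2 a b) = trace(b)*trace(a b a b) - trace(a b a)   [square of b] = y*z^2 - x*z - y
trace(b a b^-1 a b) = trace(a b^2 a)*trace(b) - trace(a b^2 a b)   [inverse elimination on b] = x*y^2*z - x^2*y - y^3 - y*z^2 + x*z + 3*y
assemble the triple (trace(r) - 2; trace(r a) - x; trace(r b) - y)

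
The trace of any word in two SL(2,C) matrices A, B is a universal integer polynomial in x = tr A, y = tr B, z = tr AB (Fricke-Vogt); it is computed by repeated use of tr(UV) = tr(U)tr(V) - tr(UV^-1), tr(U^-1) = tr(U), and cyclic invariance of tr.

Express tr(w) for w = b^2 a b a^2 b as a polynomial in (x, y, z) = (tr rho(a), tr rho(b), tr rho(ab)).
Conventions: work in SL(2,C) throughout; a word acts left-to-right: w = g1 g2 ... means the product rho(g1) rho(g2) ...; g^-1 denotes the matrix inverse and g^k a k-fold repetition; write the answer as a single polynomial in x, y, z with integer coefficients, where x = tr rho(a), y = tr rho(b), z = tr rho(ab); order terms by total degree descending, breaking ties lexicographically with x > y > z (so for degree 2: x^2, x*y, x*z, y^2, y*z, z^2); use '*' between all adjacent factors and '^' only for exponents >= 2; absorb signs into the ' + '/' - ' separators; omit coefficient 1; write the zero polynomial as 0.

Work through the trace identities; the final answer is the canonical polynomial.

x*y^2*z^2 - x^2*y*z - y^3*z - x*z^2 + 2*y*z + x

use: trace(a b a b) = trace(a b) * trace(a b) - trace(1) = z^2 - 2
apply: trace(a b a) = trace(a) * trace(b a) - trace(b) = x*z - y
trace(b^2 a b a) = trace(b) * trace(a b a b) - trace(a b a) = y*z^2 - x*z - y
apply: trace(a b^2) = trace(b) * trace(a b) - trace(a) = y*z - x
trace(b^2 a b) = trace(b) * trace(a b^2) - trace(a b) = y^2*z - x*y - z
trace(b a b a^2 b) = trace(a) * trace(b^2 a b a) - trace(b^2 a b) = x*y*z^2 - x^2*z - y^2*z + z
trace(b a b a^2) = trace(a) * trace(b a b a) - trace(b a b) = x*z^2 - y*z - x
apply: trace(b^2 a b a^2 b) = trace(b) * trace(b a b a^2 b) - trace(b a b a^2) = x*y^2*z^2 - x^2*y*z - y^3*z - x*z^2 + 2*y*z + x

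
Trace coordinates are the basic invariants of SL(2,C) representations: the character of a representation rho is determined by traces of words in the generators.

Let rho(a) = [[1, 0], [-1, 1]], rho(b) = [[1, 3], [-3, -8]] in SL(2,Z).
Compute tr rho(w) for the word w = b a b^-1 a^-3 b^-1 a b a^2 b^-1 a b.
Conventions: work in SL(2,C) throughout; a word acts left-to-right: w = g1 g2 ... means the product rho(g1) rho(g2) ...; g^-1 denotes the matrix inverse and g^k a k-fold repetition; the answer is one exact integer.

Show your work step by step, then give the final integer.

rho(b) = [[1, 3], [-3, -8]]
... * rho(a) = [[1, 0], [-1, 1]]  ->  [[-2, 3], [5, -8]]
... * rho(b^-1) = [[-8, -3], [3, 1]]  ->  [[25, 9], [-64, -23]]
... * rho(a^-1) = [[1, 0], [1, 1]]  ->  [[34, 9], [-87, -23]]
... * rho(a^-1) = [[1, 0], [1, 1]]  ->  [[43, 9], [-110, -23]]
... * rho(a^-1) = [[1, 0], [1, 1]]  ->  [[52, 9], [-133, -23]]
... * rho(b^-1) = [[-8, -3], [3, 1]]  ->  [[-389, -147], [995, 376]]
... * rho(a) = [[1, 0], [-1, 1]]  ->  [[-242, -147], [619, 376]]
... * rho(b) = [[1, 3], [-3, -8]]  ->  [[199, 450], [-509, -1151]]
... * rho(a) = [[1, 0], [-1, 1]]  ->  [[-251, 450], [642, -1151]]
... * rho(a) = [[1, 0], [-1, 1]]  ->  [[-701, 450], [1793, -1151]]
... * rho(b^-1) = [[-8, -3], [3, 1]]  ->  [[6958, 2553], [-17797, -6530]]
... * rho(a) = [[1, 0], [-1, 1]]  ->  [[4405, 2553], [-11267, -6530]]
... * rho(b) = [[1, 3], [-3, -8]]  ->  [[-3254, -7209], [8323, 18439]]
tr = -3254 + 18439 = 15185

15185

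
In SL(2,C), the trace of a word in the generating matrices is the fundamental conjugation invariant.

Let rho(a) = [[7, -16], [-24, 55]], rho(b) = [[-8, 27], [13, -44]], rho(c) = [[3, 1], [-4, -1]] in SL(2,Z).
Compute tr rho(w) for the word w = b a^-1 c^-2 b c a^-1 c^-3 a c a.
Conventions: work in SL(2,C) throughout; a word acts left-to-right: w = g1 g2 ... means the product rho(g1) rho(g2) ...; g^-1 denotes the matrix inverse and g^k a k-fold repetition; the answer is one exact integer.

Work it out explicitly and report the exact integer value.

-130291420

rho(b) = [[-8, 27], [13, -44]]
... * rho(a^-1) = [[55, 16], [24, 7]]  ->  [[208, 61], [-341, -100]]
... * rho(c^-1) = [[-1, -1], [4, 3]]  ->  [[36, -25], [-59, 41]]
... * rho(c^-1) = [[-1, -1], [4, 3]]  ->  [[-136, -111], [223, 182]]
... * rho(b) = [[-8, 27], [13, -44]]  ->  [[-355, 1212], [582, -1987]]
... * rho(c) = [[3, 1], [-4, -1]]  ->  [[-5913, -1567], [9694, 2569]]
... * rho(a^-1) = [[55, 16], [24, 7]]  ->  [[-362823, -105577], [594826, 173087]]
... * rho(c^-1) = [[-1, -1], [4, 3]]  ->  [[-59485, 46092], [97522, -75565]]
... * rho(c^-1) = [[-1, -1], [4, 3]]  ->  [[243853, 197761], [-399782, -324217]]
... * rho(c^-1) = [[-1, -1], [4, 3]]  ->  [[547191, 349430], [-897086, -572869]]
... * rho(a) = [[7, -16], [-24, 55]]  ->  [[-4555983, 10463594], [7469254, -17154419]]
... * rho(c) = [[3, 1], [-4, -1]]  ->  [[-55522325, -15019577], [91025438, 24623673]]
... * rho(a) = [[7, -16], [-24, 55]]  ->  [[-28186427, 62280465], [46209914, -102104993]]
tr = -28186427 + -102104993 = -130291420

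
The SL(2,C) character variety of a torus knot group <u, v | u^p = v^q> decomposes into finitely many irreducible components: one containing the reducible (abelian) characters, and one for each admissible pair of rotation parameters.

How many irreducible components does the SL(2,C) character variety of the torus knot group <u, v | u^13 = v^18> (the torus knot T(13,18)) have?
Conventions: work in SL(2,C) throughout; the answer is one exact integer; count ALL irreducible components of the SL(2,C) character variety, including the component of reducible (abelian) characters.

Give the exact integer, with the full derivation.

In the torus knot group T(13,18), u^13 = v^18 is central, so an irreducible representation sends it to +I or -I (Schur).
So on each irreducible component the traces are pinned: tr(u) = 2*cos(pi*alpha/13) with 1 <= alpha <= 12, tr(v) = 2*cos(pi*beta/18) with 1 <= beta <= 17.
u^13 = (-1)^alpha I and v^18 = (-1)^beta I must agree, so alpha and beta have equal parity.
count pairs: odd alpha (6 choices) x odd beta (9), plus even alpha (6) x even beta (8): 6*9 + 6*8 = 102.
That is 102 components of irreducible characters, and with the reducible (abelian) component the total is 103.

103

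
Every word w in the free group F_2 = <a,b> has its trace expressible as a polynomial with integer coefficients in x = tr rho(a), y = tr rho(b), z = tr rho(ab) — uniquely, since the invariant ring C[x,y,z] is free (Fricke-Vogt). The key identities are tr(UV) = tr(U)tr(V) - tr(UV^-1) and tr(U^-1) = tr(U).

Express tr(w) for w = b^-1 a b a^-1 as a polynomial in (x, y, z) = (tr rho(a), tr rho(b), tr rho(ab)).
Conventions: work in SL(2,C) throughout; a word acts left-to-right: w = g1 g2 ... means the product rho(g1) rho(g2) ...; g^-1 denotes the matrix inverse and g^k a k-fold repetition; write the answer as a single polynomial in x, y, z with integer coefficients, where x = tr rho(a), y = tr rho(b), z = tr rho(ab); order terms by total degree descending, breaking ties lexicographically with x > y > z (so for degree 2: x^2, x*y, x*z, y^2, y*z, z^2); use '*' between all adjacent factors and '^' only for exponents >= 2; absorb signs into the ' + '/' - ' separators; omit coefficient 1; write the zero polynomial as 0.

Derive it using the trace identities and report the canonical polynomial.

-x*y*z + x^2 + y^2 + z^2 - 2

next, trace(a b a) = trace(a) * trace(b a) - trace(b)   [square of a] = x*z - y
and trace(a b a b) = trace(a b) * trace(a b) - trace(1)   [split at a repeated a] = z^2 - 2
and trace(b^-1 a b a) = trace(a b a) * trace(b) - trace(a b a b)   [inverse elimination on b] = x*y*z - y^2 - z^2 + 2
trace(b^-1 a b a^-1) = trace(b^-1 a b) * trace(a) - trace(b^-1 a b a)   [inverse elimination on a] = -x*y*z + x^2 + y^2 + z^2 - 2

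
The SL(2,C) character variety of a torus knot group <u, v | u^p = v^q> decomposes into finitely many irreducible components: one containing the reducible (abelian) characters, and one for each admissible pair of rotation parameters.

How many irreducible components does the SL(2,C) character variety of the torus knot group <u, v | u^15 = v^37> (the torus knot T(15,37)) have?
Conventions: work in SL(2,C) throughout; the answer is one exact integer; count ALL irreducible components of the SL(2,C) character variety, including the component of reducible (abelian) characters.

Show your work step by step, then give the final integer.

For T(15,37): irreducibility forces the central element u^15 = v^37 to one of +I, -I.
On an irreducible component, tr(u) is locked at 2*cos(pi*alpha/15) for some alpha in 1..14, and tr(v) at 2*cos(pi*beta/37) for some beta in 1..36.
Consistency of u^15 = (-1)^alpha I with v^37 = (-1)^beta I forces alpha = beta (mod 2).
count pairs: odd alpha (7 choices) x odd beta (18), plus even alpha (7) x even beta (18): 7*18 + 7*18 = 252.
That is 252 components of irreducible characters, and with the reducible (abelian) component the total is 253.

253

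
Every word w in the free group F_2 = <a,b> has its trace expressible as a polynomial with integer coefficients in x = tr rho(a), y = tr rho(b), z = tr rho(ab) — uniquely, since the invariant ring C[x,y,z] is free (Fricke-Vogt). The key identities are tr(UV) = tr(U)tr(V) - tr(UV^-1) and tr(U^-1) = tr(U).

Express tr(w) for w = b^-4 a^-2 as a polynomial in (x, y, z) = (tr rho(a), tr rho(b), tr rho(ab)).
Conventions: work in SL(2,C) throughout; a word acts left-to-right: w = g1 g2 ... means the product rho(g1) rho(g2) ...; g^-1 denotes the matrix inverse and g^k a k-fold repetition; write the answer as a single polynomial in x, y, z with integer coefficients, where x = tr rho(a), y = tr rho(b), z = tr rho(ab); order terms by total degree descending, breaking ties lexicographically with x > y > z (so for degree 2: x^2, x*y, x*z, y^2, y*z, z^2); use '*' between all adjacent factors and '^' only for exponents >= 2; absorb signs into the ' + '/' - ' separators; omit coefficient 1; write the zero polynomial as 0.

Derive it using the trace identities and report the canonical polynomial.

x*y^3*z - x^2*y^2 - y^4 - 2*x*y*z + x^2 + 4*y^2 - 2

next, trace(b^-1) = trace(b) = y
trace(b^-1 a) = trace(a) trace(b) - trace(a b)  (eliminate b^-1) = x*y - z
trace(b^-1 a^-1) = trace(b^-1) trace(a) - trace(b^-1 a)  (eliminate a^-1) = z
trace(b^-1 a^-1 b^-1) = trace(b^-1 a^-1) trace(b) - trace(b^-1 a^-1 b)  (eliminate b^-1) = y*z - x
trace(b^-3 a^-1) = trace(b^-1 a^-1 b^-1) trace(b) - trace(b^-1 a^-1)  (eliminate b^-1) = y^2*z - x*y - z
trace(a^-1 b^-4) = trace(b^-3 a^-1) trace(b) - trace(b^-3 a^-1 b)  (eliminate b^-1) = y^3*z - x*y^2 - 2*y*z + x
next, trace(b^-2) = trace(b^-1) trace(b) - trace(1)  (eliminate b^-1) = y^2 - 2
trace(b^-3) = trace(b^-2) trace(b) - trace(b^-1)  (eliminate b^-1) = y^3 - 3*y
and trace(b^-4) = trace(b^-3) trace(b) - trace(b^-2)  (eliminate b^-1) = y^4 - 4*y^2 + 2
next, trace(b^-4 a^-2) = trace(a^-1 b^-4) trace(a) - trace(a^-1 b^-4 a)  (eliminate a^-1) = x*y^3*z - x^2*y^2 - y^4 - 2*x*y*z + x^2 + 4*y^2 - 2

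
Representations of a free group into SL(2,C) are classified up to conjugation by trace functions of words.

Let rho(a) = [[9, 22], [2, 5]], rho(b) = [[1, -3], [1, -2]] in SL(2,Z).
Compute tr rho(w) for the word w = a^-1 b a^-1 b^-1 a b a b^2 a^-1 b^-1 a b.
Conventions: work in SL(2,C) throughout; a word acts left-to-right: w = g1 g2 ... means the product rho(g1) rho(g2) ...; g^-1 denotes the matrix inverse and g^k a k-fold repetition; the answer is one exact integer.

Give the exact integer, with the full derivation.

172358998

rho(a^-1) = [[5, -22], [-2, 9]]
... * rho(b) = [[1, -3], [1, -2]]  ->  [[-17, 29], [7, -12]]
... * rho(a^-1) = [[5, -22], [-2, 9]]  ->  [[-143, 635], [59, -262]]
... * rho(b^-1) = [[-2, 3], [-1, 1]]  ->  [[-349, 206], [144, -85]]
... * rho(a) = [[9, 22], [2, 5]]  ->  [[-2729, -6648], [1126, 2743]]
... * rho(b) = [[1, -3], [1, -2]]  ->  [[-9377, 21483], [3869, -8864]]
... * rho(a) = [[9, 22], [2, 5]]  ->  [[-41427, -98879], [17093, 40798]]
... * rho(b) = [[1, -3], [1, -2]]  ->  [[-140306, 322039], [57891, -132875]]
... * rho(b) = [[1, -3], [1, -2]]  ->  [[181733, -223160], [-74984, 92077]]
... * rho(a^-1) = [[5, -22], [-2, 9]]  ->  [[1354985, -6006566], [-559074, 2478341]]
... * rho(b^-1) = [[-2, 3], [-1, 1]]  ->  [[3296596, -1941611], [-1360193, 801119]]
... * rho(a) = [[9, 22], [2, 5]]  ->  [[25786142, 62817057], [-10639499, -25918651]]
... * rho(b) = [[1, -3], [1, -2]]  ->  [[88603199, -202992540], [-36558150, 83755799]]
tr = 88603199 + 83755799 = 172358998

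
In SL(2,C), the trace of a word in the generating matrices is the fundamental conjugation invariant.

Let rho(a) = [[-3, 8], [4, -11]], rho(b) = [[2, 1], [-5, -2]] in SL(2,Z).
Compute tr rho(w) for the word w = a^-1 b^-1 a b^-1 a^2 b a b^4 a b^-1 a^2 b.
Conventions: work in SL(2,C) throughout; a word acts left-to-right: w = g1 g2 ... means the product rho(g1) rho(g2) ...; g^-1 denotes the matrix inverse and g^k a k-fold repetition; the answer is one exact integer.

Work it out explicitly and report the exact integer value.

rho(a^-1) = [[-11, -8], [-4, -3]]
... * rho(b^-1) = [[-2, -1], [5, 2]]  ->  [[-18, -5], [-7, -2]]
... * rho(a) = [[-3, 8], [4, -11]]  ->  [[34, -89], [13, -34]]
... * rho(b^-1) = [[-2, -1], [5, 2]]  ->  [[-513, -212], [-196, -81]]
... * rho(a) = [[-3, 8], [4, -11]]  ->  [[691, -1772], [264, -677]]
... * rho(a) = [[-3, 8], [4, -11]]  ->  [[-9161, 25020], [-3500, 9559]]
... * rho(b) = [[2, 1], [-5, -2]]  ->  [[-143422, -59201], [-54795, -22618]]
... * rho(a) = [[-3, 8], [4, -11]]  ->  [[193462, -496165], [73913, -189562]]
... * rho(b) = [[2, 1], [-5, -2]]  ->  [[2867749, 1185792], [1095636, 453037]]
... * rho(b) = [[2, 1], [-5, -2]]  ->  [[-193462, 496165], [-73913, 189562]]
... * rho(b) = [[2, 1], [-5, -2]]  ->  [[-2867749, -1185792], [-1095636, -453037]]
... * rho(b) = [[2, 1], [-5, -2]]  ->  [[193462, -496165], [73913, -189562]]
... * rho(a) = [[-3, 8], [4, -11]]  ->  [[-2565046, 7005511], [-979987, 2676486]]
... * rho(b^-1) = [[-2, -1], [5, 2]]  ->  [[40157647, 16576068], [15342404, 6332959]]
... * rho(a) = [[-3, 8], [4, -11]]  ->  [[-54168669, 138924428], [-20695376, 53076683]]
... * rho(a) = [[-3, 8], [4, -11]]  ->  [[718203719, -1961518060], [274392860, -749406521]]
... * rho(b) = [[2, 1], [-5, -2]]  ->  [[11243997738, 4641239839], [4295818325, 1773205902]]
tr = 11243997738 + 1773205902 = 13017203640

13017203640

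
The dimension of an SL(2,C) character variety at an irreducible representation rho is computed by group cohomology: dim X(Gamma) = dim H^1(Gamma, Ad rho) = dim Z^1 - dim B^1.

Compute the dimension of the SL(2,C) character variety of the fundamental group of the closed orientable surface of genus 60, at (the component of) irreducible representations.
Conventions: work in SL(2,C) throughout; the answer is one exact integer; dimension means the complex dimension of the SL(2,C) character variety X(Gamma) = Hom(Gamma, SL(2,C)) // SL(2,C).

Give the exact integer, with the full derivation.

Gamma = pi_1(Sigma_60) = < a_1, b_1, ..., a_60, b_60 | prod [a_i, b_i] > has 2g = 120 generators and 1 relator.
A cocycle assigns one sl_2 vector per generator subject to the relator condition d_2(z) = 0: dim of the unconstrained space is 3*2g = 360.
H^2 = coker(d_2) is dual to H^0 = 0 at irreducible rho (Poincare duality), so d_2 is onto: dim Z^1 = 357.
Coboundaries contribute dim B^1 = 3 (injective at irreducible rho).
Hence dim X = 357 - 3 = 354.

354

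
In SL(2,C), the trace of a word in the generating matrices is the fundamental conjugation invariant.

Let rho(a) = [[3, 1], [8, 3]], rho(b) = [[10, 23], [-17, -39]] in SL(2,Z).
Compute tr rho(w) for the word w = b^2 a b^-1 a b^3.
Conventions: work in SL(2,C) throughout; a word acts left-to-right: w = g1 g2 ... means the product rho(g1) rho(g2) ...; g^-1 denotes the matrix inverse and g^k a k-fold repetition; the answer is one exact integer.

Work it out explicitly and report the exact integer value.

-14948370526

rho(b) = [[10, 23], [-17, -39]]
... * rho(b) = [[10, 23], [-17, -39]]  ->  [[-291, -667], [493, 1130]]
... * rho(a) = [[3, 1], [8, 3]]  ->  [[-6209, -2292], [10519, 3883]]
... * rho(b^-1) = [[-39, -23], [17, 10]]  ->  [[203187, 119887], [-344230, -203107]]
... * rho(a) = [[3, 1], [8, 3]]  ->  [[1568657, 562848], [-2657546, -953551]]
... * rho(b) = [[10, 23], [-17, -39]]  ->  [[6118154, 14128039], [-10365093, -23935069]]
... * rho(b) = [[10, 23], [-17, -39]]  ->  [[-178995123, -410275979], [303245243, 695070552]]
... * rho(b) = [[10, 23], [-17, -39]]  ->  [[5184740413, 11883875352], [-8783746954, -20133110939]]
tr = 5184740413 + -20133110939 = -14948370526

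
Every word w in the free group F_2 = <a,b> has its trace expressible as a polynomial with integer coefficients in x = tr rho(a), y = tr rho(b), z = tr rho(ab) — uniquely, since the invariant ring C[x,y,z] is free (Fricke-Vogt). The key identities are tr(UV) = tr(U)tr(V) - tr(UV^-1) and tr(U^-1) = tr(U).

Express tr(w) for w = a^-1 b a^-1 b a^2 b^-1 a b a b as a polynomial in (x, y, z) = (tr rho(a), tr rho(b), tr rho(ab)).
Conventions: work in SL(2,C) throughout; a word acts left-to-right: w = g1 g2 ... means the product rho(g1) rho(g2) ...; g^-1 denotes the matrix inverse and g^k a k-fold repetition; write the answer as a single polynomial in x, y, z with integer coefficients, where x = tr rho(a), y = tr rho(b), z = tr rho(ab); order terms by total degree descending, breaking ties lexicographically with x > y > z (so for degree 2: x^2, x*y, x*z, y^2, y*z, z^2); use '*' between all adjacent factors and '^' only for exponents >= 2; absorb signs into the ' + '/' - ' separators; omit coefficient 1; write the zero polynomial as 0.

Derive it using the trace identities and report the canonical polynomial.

x^4*y^3*z^2 - x^5*y^2*z - x^3*y^4*z - 3*x^3*y^2*z^3 + 2*x^4*y*z^2 + 2*x^2*y^3*z^2 + 3*x^2*y*z^4 + 5*x^3*y^2*z - x^3*z^3 - x*y^2*z^3 - x*z^5 - x^4*y - x^2*y^3 - 10*x^2*y*z^2 + x^3*z + x*y^2*z + 5*x*z^3 + 4*x^2*y + y*z^2 - 5*x*z - y

tr(b a b a) = tr(b a) * tr(b a) - tr(1)   [split at repeated b] = z^2 - 2
tr(b a b) = tr(b) * tr(a b) - tr(a) = y*z - x
tr(a b a b a) = tr(a) * tr(b a b a) - tr(b a b) = x*z^2 - y*z - x
tr(a^3 b a b) = tr(a) * tr(a b a b a) - tr(a b a b) = x^2*z^2 - x*y*z - x^2 - z^2 + 2
reduce: tr(b a^2) = tr(a) * tr(b a) - tr(b) = x*z - y
so tr(a b a^2) = tr(a) * tr(b a^2) - tr(b a) = x^2*z - x*y - z
so tr(a^3 b a) = tr(a) * tr(a b a^2) - tr(a b a) = x^3*z - x^2*y - 2*x*z + y
so tr(b a^3 b a b) = tr(b) * tr(a^3 b a b) - tr(a^3 b a) = x^2*y*z^2 - x^3*z - x*y^2*z - y*z^2 + 2*x*z + y
tr(b^2 a^3 b a b) = tr(b) * tr(b a^3 b a b) - tr(b a^3 b a) = x^2*y^2*z^2 - x^3*y*z - x*y^3*z - x^2*z^2 - y^2*z^2 + 3*x*y*z + x^2 + y^2 + z^2 - 2
so tr(a b a b a b) = tr(b a b a) * tr(b a) - tr(a b)   [split at repeated b] = z^3 - 3*z
tr(b a b a b^2 a) = tr(b) * tr(a b a b a b) - tr(a b a b a) = y*z^3 - x*z^2 - 2*y*z + x
tr(b a b a b) = tr(b) * tr(a b a b) - tr(a b a) = y*z^2 - x*z - y
reduce: tr(b a b a b^2) = tr(b) * tr(b a b a b) - tr(b a b a) = y^2*z^2 - x*y*z - y^2 - z^2 + 2
tr(b a b a b^2 a^2) = tr(a) * tr(b a b a b^2 a) - tr(b a b a b^2) = x*y*z^3 - x^2*z^2 - y^2*z^2 - x*y*z + x^2 + y^2 + z^2 - 2
so tr(b^2 a^3 b a b a) = tr(a) * tr(b a b a b^2 a^2) - tr(b a b a b^2 a) = x^2*y*z^3 - x^3*z^2 - x*y^2*z^2 - x^2*y*z - y*z^3 + x^3 + x*y^2 + 2*x*z^2 + 2*y*z - 3*x
so tr(b a^3 b a b a^-1 b) = tr(b^2 a^3 b a b) * tr(a) - tr(b^2 a^3 b a b a) = x^3*y^2*z^2 - x^4*y*z - x^2*y^3*z - x^2*y*z^3 + 4*x^2*y*z + y*z^3 - x*z^2 - 2*y*z + x
tr(b a b a b a^2) = tr(a) * tr(b a b a b a) - tr(b a b a b) = x*z^3 - y*z^2 - 2*x*z + y
so tr(a b a^3 b a b) = tr(a) * tr(b a b a b a^2) - tr(b a b a b a) = x^2*z^3 - x*y*z^2 - 2*x^2*z - z^3 + x*y + 3*z
tr(b^2) = tr(b) * tr(b) - tr(1) = y^2 - 2
tr(b a^2 b) = tr(a) * tr(b^2 a) - tr(b^2) = x*y*z - x^2 - y^2 + 2
tr(a b a^2 b a) = tr(a) * tr(b a^2 b a) - tr(b a^2 b) = x^2*z^2 - 2*x*y*z + y^2 - 2
tr(a b a^3 b a) = tr(a) * tr(a b a^2 b a) - tr(a b a^2 b) = x^3*z^2 - 2*x^2*y*z + x*y^2 - x*z^2 + y*z - x
tr(b a b a^3 b a b) = tr(b) * tr(a b a^3 b a b) - tr(a b a^3 b a) = x^2*y*z^3 - x^3*z^2 - x*y^2*z^2 - y*z^3 + x*z^2 + 2*y*z + x
tr(b a b a b a b a) = tr(a b) * tr(a b a b a b) - tr(a^-1 b^-1 a^-1 b^-1)   [split at repeated a] = z^4 - 4*z^2 + 2
tr(b a b a b a b a^2) = tr(a) * tr(b a b a b a b a) - tr(b a b a b a b) = x*z^4 - y*z^3 - 3*x*z^2 + 2*y*z + x
reduce: tr(b a b a^3 b a b a) = tr(a) * tr(b a b a b a b a^2) - tr(b a b a b a b a) = x^2*z^4 - x*y*z^3 - 3*x^2*z^2 - z^4 + 2*x*y*z + x^2 + 4*z^2 - 2
tr(b a^3 b a b a^-1 b a) = tr(b a b a^3 b a b) * tr(a) - tr(b a b a^3 b a b a) = x^3*y*z^3 - x^4*z^2 - x^2*y^2*z^2 - x^2*z^4 + 4*x^2*z^2 + z^4 - 4*z^2 + 2
tr(a b a b a^-1 b a^-1 b a^2) = tr(b a^3 b a b a^-1 b) * tr(a) - tr(b a^3 b a b a^-1 b a) = x^4*y^2*z^2 - x^5*y*z - x^3*y^3*z - 2*x^3*y*z^3 + x^4*z^2 + x^2*y^2*z^2 + x^2*z^4 + 4*x^3*y*z + x*y*z^3 - 5*x^2*z^2 - z^4 - 2*x*y*z + x^2 + 4*z^2 - 2
so tr(b a^2 b a b a b^2) = tr(b) * tr(a^2 b a b a b^2) - tr(a^2 b a b a b) = x*y^2*z^3 - x^2*y*z^2 - y^3*z^2 - x*y^2*z - x*z^3 + x^2*y + y^3 + 2*y*z^2 + 2*x*z - 3*y
reduce: tr(b a b a b^2 a b a) = tr(b) * tr(a b a b a b a b) - tr(a b a b a b a) = y*z^4 - x*z^3 - 3*y*z^2 + 2*x*z + y
so tr(b a b^2) = tr(b) * tr(b a b) - tr(b a) = y^2*z - x*y - z
reduce: tr(a b a b^2 a) = tr(a) * tr(b a b^2 a) - tr(b a b^2) = x*y*z^2 - x^2*z - y^2*z + z
so tr(b a b a b^2 a b) = tr(b) * tr(a b a b^2 a b) - tr(a b a b^2 a) = y^2*z^3 - 2*x*y*z^2 + x^2*z - y^2*z + x*y - z
so tr(b a^2 b a b a b^2 a) = tr(a) * tr(b a b a b^2 a b a) - tr(b a b a b^2 a b) = x*y*z^4 - x^2*z^3 - y^2*z^3 - x*y*z^2 + x^2*z + y^2*z + z
so tr(b a^-1 b a^2 b a b a b) = tr(b a^2 b a b a b^2) * tr(a) - tr(b a^2 b a b a b^2 a) = x^2*y^2*z^3 - x^3*y*z^2 - x*y^3*z^2 - x*y*z^4 - x^2*y^2*z + y^2*z^3 + x^3*y + x*y^3 + 3*x*y*z^2 + x^2*z - y^2*z - 3*x*y - z
tr(b a b a b a b^2) = tr(b) * tr(a b a b a b^2) - tr(a b a b a b) = y^2*z^3 - x*y*z^2 - 2*y^2*z - z^3 + x*y + 3*z
reduce: tr(b a^2 b a b a b a b) = tr(a) * tr(b a b a b a b^2 a) - tr(b a b a b a b^2) = x*y*z^4 - x^2*z^3 - y^2*z^3 - 2*x*y*z^2 + 2*x^2*z + 2*y^2*z + z^3 - 3*z
reduce: tr(b a b a b a b a b a) = tr(a b a b a b) * tr(a b a b) - tr(b a)   [split at repeated a] = z^5 - 5*z^3 + 5*z
tr(b a^2 b a b a b a b a) = tr(a) * tr(b a b a b a b a b a) - tr(b a b a b a b a b) = x*z^5 - y*z^4 - 4*x*z^3 + 3*y*z^2 + 3*x*z - y
so tr(b a^-1 b a^2 b a b a b a) = tr(b a^2 b a b a b a b) * tr(a) - tr(b a^2 b a b a b a b a) = x^2*y*z^4 - x^3*z^3 - x*y^2*z^3 - x*z^5 - 2*x^2*y*z^2 + y*z^4 + 2*x^3*z + 2*x*y^2*z + 5*x*z^3 - 3*y*z^2 - 6*x*z + y
reduce: tr(a b a b a^-1 b a^-1 b a^2 b) = tr(b a^-1 b a^2 b a b a b) * tr(a) - tr(b a^-1 b a^2 b a b a b a) = x^3*y^2*z^3 - x^4*y*z^2 - x^2*y^3*z^2 - 2*x^2*y*z^4 - x^3*y^2*z + x^3*z^3 + 2*x*y^2*z^3 + x*z^5 + x^4*y + x^2*y^3 + 5*x^2*y*z^2 - y*z^4 - x^3*z - 3*x*y^2*z - 5*x*z^3 - 3*x^2*y + 3*y*z^2 + 5*x*z - y
reduce: tr(a^-1 b a^-1 b a^2 b^-1 a b a b) = tr(a b a b a^-1 b a^-1 b a^2) * tr(b) - tr(a b a b a^-1 b a^-1 b a^2 b) = x^4*y^3*z^2 - x^5*y^2*z - x^3*y^4*z - 3*x^3*y^2*z^3 + 2*x^4*y*z^2 + 2*x^2*y^3*z^2 + 3*x^2*y*z^4 + 5*x^3*y^2*z - x^3*z^3 - x*y^2*z^3 - x*z^5 - x^4*y - x^2*y^3 - 10*x^2*y*z^2 + x^3*z + x*y^2*z + 5*x*z^3 + 4*x^2*y + y*z^2 - 5*x*z - y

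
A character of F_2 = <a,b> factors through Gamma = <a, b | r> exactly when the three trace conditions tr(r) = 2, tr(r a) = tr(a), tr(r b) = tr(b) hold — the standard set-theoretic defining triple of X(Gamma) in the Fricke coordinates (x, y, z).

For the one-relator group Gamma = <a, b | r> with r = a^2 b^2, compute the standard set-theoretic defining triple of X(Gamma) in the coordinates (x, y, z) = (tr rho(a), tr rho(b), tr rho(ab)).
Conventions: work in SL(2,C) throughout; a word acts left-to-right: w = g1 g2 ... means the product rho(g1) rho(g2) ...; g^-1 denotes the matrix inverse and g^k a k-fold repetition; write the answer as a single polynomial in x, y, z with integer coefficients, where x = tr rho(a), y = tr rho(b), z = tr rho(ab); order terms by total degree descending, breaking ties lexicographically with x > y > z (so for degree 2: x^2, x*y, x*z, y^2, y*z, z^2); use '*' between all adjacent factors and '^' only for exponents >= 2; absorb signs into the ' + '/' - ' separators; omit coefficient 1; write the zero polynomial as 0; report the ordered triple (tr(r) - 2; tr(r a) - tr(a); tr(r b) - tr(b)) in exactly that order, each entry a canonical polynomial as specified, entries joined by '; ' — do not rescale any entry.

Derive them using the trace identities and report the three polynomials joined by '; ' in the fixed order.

trace(b^2 a) = trace(b) * trace(a b) - trace(a)  (reduce the b square) = y*z - x
trace(b^2) = trace(b) * trace(b) - trace(1)  (reduce the b square) = y^2 - 2
trace(a^2 b^2) = trace(a) * trace(b^2 a) - trace(b^2)  (reduce the a square) = x*y*z - x^2 - y^2 + 2
trace(a^2 b^2 a) = trace(a) * trace(b^2 a^2) - trace(b^2 a) = x^2*y*z - x^3 - x*y^2 - y*z + 3*x
trace(a^2 b) = trace(a) * trace(b a) - trace(b) = x*z - y
trace(a^2 b^3) = trace(b) * trace(a^2 b^2) - trace(a^2 b) = x*y^2*z - x^2*y - y^3 - x*z + 3*y
assemble the triple (trace(r) - 2; trace(r a) - x; trace(r b) - y)

x*y*z - x^2 - y^2; x^2*y*z - x^3 - x*y^2 - y*z + 2*x; x*y^2*z - x^2*y - y^3 - x*z + 2*y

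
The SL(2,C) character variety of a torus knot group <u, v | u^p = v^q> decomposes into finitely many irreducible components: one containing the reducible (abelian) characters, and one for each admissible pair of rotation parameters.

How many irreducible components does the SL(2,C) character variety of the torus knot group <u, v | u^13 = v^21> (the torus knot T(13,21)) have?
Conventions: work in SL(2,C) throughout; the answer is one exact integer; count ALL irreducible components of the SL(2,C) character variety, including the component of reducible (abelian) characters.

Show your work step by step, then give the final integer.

In the torus knot group T(13,21), u^13 = v^21 is central, so an irreducible representation sends it to +I or -I (Schur).
On an irreducible component, tr(u) is locked at 2*cos(pi*alpha/13) for some alpha in 1..12, and tr(v) at 2*cos(pi*beta/21) for some beta in 1..20.
Consistency of u^13 = (-1)^alpha I with v^21 = (-1)^beta I forces alpha = beta (mod 2).
count pairs: odd alpha (6 choices) x odd beta (10), plus even alpha (6) x even beta (10): 6*10 + 6*10 = 120.
Total: 120 irreducible-character components + 1 reducible (abelian) component = 121.

121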